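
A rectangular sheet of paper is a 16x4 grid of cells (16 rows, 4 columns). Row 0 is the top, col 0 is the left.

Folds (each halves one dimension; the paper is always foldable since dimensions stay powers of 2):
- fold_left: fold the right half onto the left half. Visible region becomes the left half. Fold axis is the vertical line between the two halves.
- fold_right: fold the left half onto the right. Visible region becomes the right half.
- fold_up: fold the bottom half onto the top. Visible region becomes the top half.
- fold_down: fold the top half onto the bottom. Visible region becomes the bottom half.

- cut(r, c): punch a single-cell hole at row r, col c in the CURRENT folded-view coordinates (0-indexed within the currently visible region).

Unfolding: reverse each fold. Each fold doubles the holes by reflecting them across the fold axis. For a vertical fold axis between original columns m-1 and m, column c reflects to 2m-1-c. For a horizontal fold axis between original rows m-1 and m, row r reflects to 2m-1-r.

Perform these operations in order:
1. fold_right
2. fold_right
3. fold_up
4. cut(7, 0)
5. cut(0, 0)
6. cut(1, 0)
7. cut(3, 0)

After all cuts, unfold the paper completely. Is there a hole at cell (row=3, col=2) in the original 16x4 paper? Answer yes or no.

Answer: yes

Derivation:
Op 1 fold_right: fold axis v@2; visible region now rows[0,16) x cols[2,4) = 16x2
Op 2 fold_right: fold axis v@3; visible region now rows[0,16) x cols[3,4) = 16x1
Op 3 fold_up: fold axis h@8; visible region now rows[0,8) x cols[3,4) = 8x1
Op 4 cut(7, 0): punch at orig (7,3); cuts so far [(7, 3)]; region rows[0,8) x cols[3,4) = 8x1
Op 5 cut(0, 0): punch at orig (0,3); cuts so far [(0, 3), (7, 3)]; region rows[0,8) x cols[3,4) = 8x1
Op 6 cut(1, 0): punch at orig (1,3); cuts so far [(0, 3), (1, 3), (7, 3)]; region rows[0,8) x cols[3,4) = 8x1
Op 7 cut(3, 0): punch at orig (3,3); cuts so far [(0, 3), (1, 3), (3, 3), (7, 3)]; region rows[0,8) x cols[3,4) = 8x1
Unfold 1 (reflect across h@8): 8 holes -> [(0, 3), (1, 3), (3, 3), (7, 3), (8, 3), (12, 3), (14, 3), (15, 3)]
Unfold 2 (reflect across v@3): 16 holes -> [(0, 2), (0, 3), (1, 2), (1, 3), (3, 2), (3, 3), (7, 2), (7, 3), (8, 2), (8, 3), (12, 2), (12, 3), (14, 2), (14, 3), (15, 2), (15, 3)]
Unfold 3 (reflect across v@2): 32 holes -> [(0, 0), (0, 1), (0, 2), (0, 3), (1, 0), (1, 1), (1, 2), (1, 3), (3, 0), (3, 1), (3, 2), (3, 3), (7, 0), (7, 1), (7, 2), (7, 3), (8, 0), (8, 1), (8, 2), (8, 3), (12, 0), (12, 1), (12, 2), (12, 3), (14, 0), (14, 1), (14, 2), (14, 3), (15, 0), (15, 1), (15, 2), (15, 3)]
Holes: [(0, 0), (0, 1), (0, 2), (0, 3), (1, 0), (1, 1), (1, 2), (1, 3), (3, 0), (3, 1), (3, 2), (3, 3), (7, 0), (7, 1), (7, 2), (7, 3), (8, 0), (8, 1), (8, 2), (8, 3), (12, 0), (12, 1), (12, 2), (12, 3), (14, 0), (14, 1), (14, 2), (14, 3), (15, 0), (15, 1), (15, 2), (15, 3)]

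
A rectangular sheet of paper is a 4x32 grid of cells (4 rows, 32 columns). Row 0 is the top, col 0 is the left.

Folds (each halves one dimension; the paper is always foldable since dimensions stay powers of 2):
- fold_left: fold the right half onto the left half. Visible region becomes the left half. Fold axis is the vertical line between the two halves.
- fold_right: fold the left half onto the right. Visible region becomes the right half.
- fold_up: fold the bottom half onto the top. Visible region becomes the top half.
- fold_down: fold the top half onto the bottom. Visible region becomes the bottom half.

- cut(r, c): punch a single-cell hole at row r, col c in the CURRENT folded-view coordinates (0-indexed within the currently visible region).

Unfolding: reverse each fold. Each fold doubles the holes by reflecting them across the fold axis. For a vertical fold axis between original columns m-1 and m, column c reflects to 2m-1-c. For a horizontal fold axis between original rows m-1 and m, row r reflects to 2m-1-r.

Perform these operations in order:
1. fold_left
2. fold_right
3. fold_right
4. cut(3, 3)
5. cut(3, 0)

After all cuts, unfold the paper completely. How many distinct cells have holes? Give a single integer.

Answer: 16

Derivation:
Op 1 fold_left: fold axis v@16; visible region now rows[0,4) x cols[0,16) = 4x16
Op 2 fold_right: fold axis v@8; visible region now rows[0,4) x cols[8,16) = 4x8
Op 3 fold_right: fold axis v@12; visible region now rows[0,4) x cols[12,16) = 4x4
Op 4 cut(3, 3): punch at orig (3,15); cuts so far [(3, 15)]; region rows[0,4) x cols[12,16) = 4x4
Op 5 cut(3, 0): punch at orig (3,12); cuts so far [(3, 12), (3, 15)]; region rows[0,4) x cols[12,16) = 4x4
Unfold 1 (reflect across v@12): 4 holes -> [(3, 8), (3, 11), (3, 12), (3, 15)]
Unfold 2 (reflect across v@8): 8 holes -> [(3, 0), (3, 3), (3, 4), (3, 7), (3, 8), (3, 11), (3, 12), (3, 15)]
Unfold 3 (reflect across v@16): 16 holes -> [(3, 0), (3, 3), (3, 4), (3, 7), (3, 8), (3, 11), (3, 12), (3, 15), (3, 16), (3, 19), (3, 20), (3, 23), (3, 24), (3, 27), (3, 28), (3, 31)]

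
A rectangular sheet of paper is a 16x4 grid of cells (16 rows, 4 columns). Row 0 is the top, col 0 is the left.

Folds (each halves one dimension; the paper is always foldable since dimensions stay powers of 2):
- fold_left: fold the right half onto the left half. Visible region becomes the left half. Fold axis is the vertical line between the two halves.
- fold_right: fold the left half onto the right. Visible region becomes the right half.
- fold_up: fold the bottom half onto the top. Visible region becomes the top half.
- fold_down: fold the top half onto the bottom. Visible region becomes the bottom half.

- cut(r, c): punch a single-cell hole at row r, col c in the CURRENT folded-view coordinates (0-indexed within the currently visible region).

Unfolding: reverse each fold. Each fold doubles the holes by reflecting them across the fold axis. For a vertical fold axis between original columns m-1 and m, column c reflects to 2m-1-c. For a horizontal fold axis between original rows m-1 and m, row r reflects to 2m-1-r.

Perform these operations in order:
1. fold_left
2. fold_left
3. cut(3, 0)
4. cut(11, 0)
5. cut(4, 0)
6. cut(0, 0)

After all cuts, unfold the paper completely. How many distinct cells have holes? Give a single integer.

Op 1 fold_left: fold axis v@2; visible region now rows[0,16) x cols[0,2) = 16x2
Op 2 fold_left: fold axis v@1; visible region now rows[0,16) x cols[0,1) = 16x1
Op 3 cut(3, 0): punch at orig (3,0); cuts so far [(3, 0)]; region rows[0,16) x cols[0,1) = 16x1
Op 4 cut(11, 0): punch at orig (11,0); cuts so far [(3, 0), (11, 0)]; region rows[0,16) x cols[0,1) = 16x1
Op 5 cut(4, 0): punch at orig (4,0); cuts so far [(3, 0), (4, 0), (11, 0)]; region rows[0,16) x cols[0,1) = 16x1
Op 6 cut(0, 0): punch at orig (0,0); cuts so far [(0, 0), (3, 0), (4, 0), (11, 0)]; region rows[0,16) x cols[0,1) = 16x1
Unfold 1 (reflect across v@1): 8 holes -> [(0, 0), (0, 1), (3, 0), (3, 1), (4, 0), (4, 1), (11, 0), (11, 1)]
Unfold 2 (reflect across v@2): 16 holes -> [(0, 0), (0, 1), (0, 2), (0, 3), (3, 0), (3, 1), (3, 2), (3, 3), (4, 0), (4, 1), (4, 2), (4, 3), (11, 0), (11, 1), (11, 2), (11, 3)]

Answer: 16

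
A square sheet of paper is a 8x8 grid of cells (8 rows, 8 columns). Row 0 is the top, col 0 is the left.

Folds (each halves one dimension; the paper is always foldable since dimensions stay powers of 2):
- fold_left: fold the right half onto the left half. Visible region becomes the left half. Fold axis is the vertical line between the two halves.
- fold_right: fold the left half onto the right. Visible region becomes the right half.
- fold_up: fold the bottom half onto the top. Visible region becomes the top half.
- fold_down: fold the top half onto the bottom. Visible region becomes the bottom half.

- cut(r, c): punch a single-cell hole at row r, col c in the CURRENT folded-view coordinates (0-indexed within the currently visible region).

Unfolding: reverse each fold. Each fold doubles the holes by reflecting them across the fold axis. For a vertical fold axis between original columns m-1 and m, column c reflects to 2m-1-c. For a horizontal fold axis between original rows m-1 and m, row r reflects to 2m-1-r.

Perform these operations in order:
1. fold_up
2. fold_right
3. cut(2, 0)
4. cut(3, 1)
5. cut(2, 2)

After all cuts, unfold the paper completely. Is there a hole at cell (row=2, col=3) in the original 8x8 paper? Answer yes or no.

Answer: yes

Derivation:
Op 1 fold_up: fold axis h@4; visible region now rows[0,4) x cols[0,8) = 4x8
Op 2 fold_right: fold axis v@4; visible region now rows[0,4) x cols[4,8) = 4x4
Op 3 cut(2, 0): punch at orig (2,4); cuts so far [(2, 4)]; region rows[0,4) x cols[4,8) = 4x4
Op 4 cut(3, 1): punch at orig (3,5); cuts so far [(2, 4), (3, 5)]; region rows[0,4) x cols[4,8) = 4x4
Op 5 cut(2, 2): punch at orig (2,6); cuts so far [(2, 4), (2, 6), (3, 5)]; region rows[0,4) x cols[4,8) = 4x4
Unfold 1 (reflect across v@4): 6 holes -> [(2, 1), (2, 3), (2, 4), (2, 6), (3, 2), (3, 5)]
Unfold 2 (reflect across h@4): 12 holes -> [(2, 1), (2, 3), (2, 4), (2, 6), (3, 2), (3, 5), (4, 2), (4, 5), (5, 1), (5, 3), (5, 4), (5, 6)]
Holes: [(2, 1), (2, 3), (2, 4), (2, 6), (3, 2), (3, 5), (4, 2), (4, 5), (5, 1), (5, 3), (5, 4), (5, 6)]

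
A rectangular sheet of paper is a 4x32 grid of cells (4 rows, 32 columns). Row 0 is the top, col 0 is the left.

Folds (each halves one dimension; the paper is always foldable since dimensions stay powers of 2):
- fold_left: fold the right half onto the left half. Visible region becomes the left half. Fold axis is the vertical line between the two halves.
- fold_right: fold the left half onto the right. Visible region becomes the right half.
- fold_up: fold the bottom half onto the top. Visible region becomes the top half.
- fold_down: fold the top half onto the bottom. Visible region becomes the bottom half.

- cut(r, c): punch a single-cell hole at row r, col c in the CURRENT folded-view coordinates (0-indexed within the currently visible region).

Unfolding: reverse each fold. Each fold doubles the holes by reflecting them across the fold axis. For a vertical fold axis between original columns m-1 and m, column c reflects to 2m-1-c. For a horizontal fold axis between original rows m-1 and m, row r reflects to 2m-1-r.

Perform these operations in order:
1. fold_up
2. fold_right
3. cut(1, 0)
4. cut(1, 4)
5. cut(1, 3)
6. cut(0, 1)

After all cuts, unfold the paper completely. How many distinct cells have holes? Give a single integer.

Op 1 fold_up: fold axis h@2; visible region now rows[0,2) x cols[0,32) = 2x32
Op 2 fold_right: fold axis v@16; visible region now rows[0,2) x cols[16,32) = 2x16
Op 3 cut(1, 0): punch at orig (1,16); cuts so far [(1, 16)]; region rows[0,2) x cols[16,32) = 2x16
Op 4 cut(1, 4): punch at orig (1,20); cuts so far [(1, 16), (1, 20)]; region rows[0,2) x cols[16,32) = 2x16
Op 5 cut(1, 3): punch at orig (1,19); cuts so far [(1, 16), (1, 19), (1, 20)]; region rows[0,2) x cols[16,32) = 2x16
Op 6 cut(0, 1): punch at orig (0,17); cuts so far [(0, 17), (1, 16), (1, 19), (1, 20)]; region rows[0,2) x cols[16,32) = 2x16
Unfold 1 (reflect across v@16): 8 holes -> [(0, 14), (0, 17), (1, 11), (1, 12), (1, 15), (1, 16), (1, 19), (1, 20)]
Unfold 2 (reflect across h@2): 16 holes -> [(0, 14), (0, 17), (1, 11), (1, 12), (1, 15), (1, 16), (1, 19), (1, 20), (2, 11), (2, 12), (2, 15), (2, 16), (2, 19), (2, 20), (3, 14), (3, 17)]

Answer: 16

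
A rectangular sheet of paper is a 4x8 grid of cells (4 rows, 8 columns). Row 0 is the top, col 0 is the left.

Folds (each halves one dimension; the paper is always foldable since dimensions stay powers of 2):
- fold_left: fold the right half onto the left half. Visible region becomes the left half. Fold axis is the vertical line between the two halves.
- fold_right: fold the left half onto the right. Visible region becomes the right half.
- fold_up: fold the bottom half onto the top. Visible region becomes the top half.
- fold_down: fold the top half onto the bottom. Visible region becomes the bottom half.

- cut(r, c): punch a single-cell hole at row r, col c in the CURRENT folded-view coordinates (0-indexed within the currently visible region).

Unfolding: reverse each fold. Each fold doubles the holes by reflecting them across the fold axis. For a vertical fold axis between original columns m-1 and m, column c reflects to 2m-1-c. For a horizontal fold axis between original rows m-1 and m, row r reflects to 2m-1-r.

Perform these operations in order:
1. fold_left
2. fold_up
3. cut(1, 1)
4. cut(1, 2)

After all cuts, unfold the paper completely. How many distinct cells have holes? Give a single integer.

Op 1 fold_left: fold axis v@4; visible region now rows[0,4) x cols[0,4) = 4x4
Op 2 fold_up: fold axis h@2; visible region now rows[0,2) x cols[0,4) = 2x4
Op 3 cut(1, 1): punch at orig (1,1); cuts so far [(1, 1)]; region rows[0,2) x cols[0,4) = 2x4
Op 4 cut(1, 2): punch at orig (1,2); cuts so far [(1, 1), (1, 2)]; region rows[0,2) x cols[0,4) = 2x4
Unfold 1 (reflect across h@2): 4 holes -> [(1, 1), (1, 2), (2, 1), (2, 2)]
Unfold 2 (reflect across v@4): 8 holes -> [(1, 1), (1, 2), (1, 5), (1, 6), (2, 1), (2, 2), (2, 5), (2, 6)]

Answer: 8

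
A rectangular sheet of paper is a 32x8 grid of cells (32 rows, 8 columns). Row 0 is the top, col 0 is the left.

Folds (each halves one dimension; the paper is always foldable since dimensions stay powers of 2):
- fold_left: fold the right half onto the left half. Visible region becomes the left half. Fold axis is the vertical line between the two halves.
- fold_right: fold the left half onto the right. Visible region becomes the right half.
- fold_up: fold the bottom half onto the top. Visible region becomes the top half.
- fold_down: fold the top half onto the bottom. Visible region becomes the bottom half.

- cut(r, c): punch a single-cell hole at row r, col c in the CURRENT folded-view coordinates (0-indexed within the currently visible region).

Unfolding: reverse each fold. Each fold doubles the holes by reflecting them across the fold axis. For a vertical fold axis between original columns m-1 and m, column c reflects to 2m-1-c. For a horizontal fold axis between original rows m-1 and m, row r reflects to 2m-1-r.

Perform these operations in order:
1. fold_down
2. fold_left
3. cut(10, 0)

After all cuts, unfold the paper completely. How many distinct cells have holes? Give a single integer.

Answer: 4

Derivation:
Op 1 fold_down: fold axis h@16; visible region now rows[16,32) x cols[0,8) = 16x8
Op 2 fold_left: fold axis v@4; visible region now rows[16,32) x cols[0,4) = 16x4
Op 3 cut(10, 0): punch at orig (26,0); cuts so far [(26, 0)]; region rows[16,32) x cols[0,4) = 16x4
Unfold 1 (reflect across v@4): 2 holes -> [(26, 0), (26, 7)]
Unfold 2 (reflect across h@16): 4 holes -> [(5, 0), (5, 7), (26, 0), (26, 7)]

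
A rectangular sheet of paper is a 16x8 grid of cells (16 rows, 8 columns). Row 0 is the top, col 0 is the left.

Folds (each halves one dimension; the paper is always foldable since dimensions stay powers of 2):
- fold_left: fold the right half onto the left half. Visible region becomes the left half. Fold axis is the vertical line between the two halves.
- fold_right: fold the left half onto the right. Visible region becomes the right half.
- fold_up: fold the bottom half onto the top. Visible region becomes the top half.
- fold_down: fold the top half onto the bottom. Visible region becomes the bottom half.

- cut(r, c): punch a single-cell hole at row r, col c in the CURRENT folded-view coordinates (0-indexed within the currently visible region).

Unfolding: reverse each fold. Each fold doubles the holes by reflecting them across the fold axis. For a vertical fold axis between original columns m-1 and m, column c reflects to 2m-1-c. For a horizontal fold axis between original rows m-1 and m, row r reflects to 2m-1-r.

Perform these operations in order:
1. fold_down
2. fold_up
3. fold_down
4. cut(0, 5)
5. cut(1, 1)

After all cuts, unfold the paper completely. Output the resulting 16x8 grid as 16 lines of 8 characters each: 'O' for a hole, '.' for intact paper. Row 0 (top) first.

Answer: .O......
.....O..
.....O..
.O......
.O......
.....O..
.....O..
.O......
.O......
.....O..
.....O..
.O......
.O......
.....O..
.....O..
.O......

Derivation:
Op 1 fold_down: fold axis h@8; visible region now rows[8,16) x cols[0,8) = 8x8
Op 2 fold_up: fold axis h@12; visible region now rows[8,12) x cols[0,8) = 4x8
Op 3 fold_down: fold axis h@10; visible region now rows[10,12) x cols[0,8) = 2x8
Op 4 cut(0, 5): punch at orig (10,5); cuts so far [(10, 5)]; region rows[10,12) x cols[0,8) = 2x8
Op 5 cut(1, 1): punch at orig (11,1); cuts so far [(10, 5), (11, 1)]; region rows[10,12) x cols[0,8) = 2x8
Unfold 1 (reflect across h@10): 4 holes -> [(8, 1), (9, 5), (10, 5), (11, 1)]
Unfold 2 (reflect across h@12): 8 holes -> [(8, 1), (9, 5), (10, 5), (11, 1), (12, 1), (13, 5), (14, 5), (15, 1)]
Unfold 3 (reflect across h@8): 16 holes -> [(0, 1), (1, 5), (2, 5), (3, 1), (4, 1), (5, 5), (6, 5), (7, 1), (8, 1), (9, 5), (10, 5), (11, 1), (12, 1), (13, 5), (14, 5), (15, 1)]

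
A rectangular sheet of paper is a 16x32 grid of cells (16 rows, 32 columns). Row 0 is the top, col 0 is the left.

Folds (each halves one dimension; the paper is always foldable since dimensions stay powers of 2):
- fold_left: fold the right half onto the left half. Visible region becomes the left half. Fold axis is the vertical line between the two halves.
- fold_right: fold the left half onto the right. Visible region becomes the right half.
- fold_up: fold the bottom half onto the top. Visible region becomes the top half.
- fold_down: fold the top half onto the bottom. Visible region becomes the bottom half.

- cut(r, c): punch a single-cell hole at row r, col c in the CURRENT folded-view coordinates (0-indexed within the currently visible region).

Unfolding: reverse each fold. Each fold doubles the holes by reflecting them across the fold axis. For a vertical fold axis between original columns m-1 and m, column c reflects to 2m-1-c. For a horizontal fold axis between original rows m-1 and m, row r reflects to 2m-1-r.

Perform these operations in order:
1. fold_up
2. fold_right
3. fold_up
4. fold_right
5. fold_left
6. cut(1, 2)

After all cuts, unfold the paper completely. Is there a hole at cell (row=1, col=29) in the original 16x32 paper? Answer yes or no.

Answer: yes

Derivation:
Op 1 fold_up: fold axis h@8; visible region now rows[0,8) x cols[0,32) = 8x32
Op 2 fold_right: fold axis v@16; visible region now rows[0,8) x cols[16,32) = 8x16
Op 3 fold_up: fold axis h@4; visible region now rows[0,4) x cols[16,32) = 4x16
Op 4 fold_right: fold axis v@24; visible region now rows[0,4) x cols[24,32) = 4x8
Op 5 fold_left: fold axis v@28; visible region now rows[0,4) x cols[24,28) = 4x4
Op 6 cut(1, 2): punch at orig (1,26); cuts so far [(1, 26)]; region rows[0,4) x cols[24,28) = 4x4
Unfold 1 (reflect across v@28): 2 holes -> [(1, 26), (1, 29)]
Unfold 2 (reflect across v@24): 4 holes -> [(1, 18), (1, 21), (1, 26), (1, 29)]
Unfold 3 (reflect across h@4): 8 holes -> [(1, 18), (1, 21), (1, 26), (1, 29), (6, 18), (6, 21), (6, 26), (6, 29)]
Unfold 4 (reflect across v@16): 16 holes -> [(1, 2), (1, 5), (1, 10), (1, 13), (1, 18), (1, 21), (1, 26), (1, 29), (6, 2), (6, 5), (6, 10), (6, 13), (6, 18), (6, 21), (6, 26), (6, 29)]
Unfold 5 (reflect across h@8): 32 holes -> [(1, 2), (1, 5), (1, 10), (1, 13), (1, 18), (1, 21), (1, 26), (1, 29), (6, 2), (6, 5), (6, 10), (6, 13), (6, 18), (6, 21), (6, 26), (6, 29), (9, 2), (9, 5), (9, 10), (9, 13), (9, 18), (9, 21), (9, 26), (9, 29), (14, 2), (14, 5), (14, 10), (14, 13), (14, 18), (14, 21), (14, 26), (14, 29)]
Holes: [(1, 2), (1, 5), (1, 10), (1, 13), (1, 18), (1, 21), (1, 26), (1, 29), (6, 2), (6, 5), (6, 10), (6, 13), (6, 18), (6, 21), (6, 26), (6, 29), (9, 2), (9, 5), (9, 10), (9, 13), (9, 18), (9, 21), (9, 26), (9, 29), (14, 2), (14, 5), (14, 10), (14, 13), (14, 18), (14, 21), (14, 26), (14, 29)]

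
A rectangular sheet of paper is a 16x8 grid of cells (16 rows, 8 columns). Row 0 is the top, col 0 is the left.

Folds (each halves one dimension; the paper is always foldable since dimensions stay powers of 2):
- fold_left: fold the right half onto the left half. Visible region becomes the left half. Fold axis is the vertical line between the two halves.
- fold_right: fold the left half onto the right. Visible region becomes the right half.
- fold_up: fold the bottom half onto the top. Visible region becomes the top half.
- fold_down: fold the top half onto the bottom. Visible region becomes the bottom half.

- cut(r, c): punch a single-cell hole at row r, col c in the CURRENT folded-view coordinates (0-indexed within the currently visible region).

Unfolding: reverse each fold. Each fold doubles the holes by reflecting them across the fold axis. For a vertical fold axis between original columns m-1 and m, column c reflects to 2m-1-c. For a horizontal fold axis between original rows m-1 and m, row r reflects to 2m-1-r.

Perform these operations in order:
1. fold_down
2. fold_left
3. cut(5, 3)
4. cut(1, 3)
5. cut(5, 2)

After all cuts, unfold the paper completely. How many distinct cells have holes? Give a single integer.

Answer: 12

Derivation:
Op 1 fold_down: fold axis h@8; visible region now rows[8,16) x cols[0,8) = 8x8
Op 2 fold_left: fold axis v@4; visible region now rows[8,16) x cols[0,4) = 8x4
Op 3 cut(5, 3): punch at orig (13,3); cuts so far [(13, 3)]; region rows[8,16) x cols[0,4) = 8x4
Op 4 cut(1, 3): punch at orig (9,3); cuts so far [(9, 3), (13, 3)]; region rows[8,16) x cols[0,4) = 8x4
Op 5 cut(5, 2): punch at orig (13,2); cuts so far [(9, 3), (13, 2), (13, 3)]; region rows[8,16) x cols[0,4) = 8x4
Unfold 1 (reflect across v@4): 6 holes -> [(9, 3), (9, 4), (13, 2), (13, 3), (13, 4), (13, 5)]
Unfold 2 (reflect across h@8): 12 holes -> [(2, 2), (2, 3), (2, 4), (2, 5), (6, 3), (6, 4), (9, 3), (9, 4), (13, 2), (13, 3), (13, 4), (13, 5)]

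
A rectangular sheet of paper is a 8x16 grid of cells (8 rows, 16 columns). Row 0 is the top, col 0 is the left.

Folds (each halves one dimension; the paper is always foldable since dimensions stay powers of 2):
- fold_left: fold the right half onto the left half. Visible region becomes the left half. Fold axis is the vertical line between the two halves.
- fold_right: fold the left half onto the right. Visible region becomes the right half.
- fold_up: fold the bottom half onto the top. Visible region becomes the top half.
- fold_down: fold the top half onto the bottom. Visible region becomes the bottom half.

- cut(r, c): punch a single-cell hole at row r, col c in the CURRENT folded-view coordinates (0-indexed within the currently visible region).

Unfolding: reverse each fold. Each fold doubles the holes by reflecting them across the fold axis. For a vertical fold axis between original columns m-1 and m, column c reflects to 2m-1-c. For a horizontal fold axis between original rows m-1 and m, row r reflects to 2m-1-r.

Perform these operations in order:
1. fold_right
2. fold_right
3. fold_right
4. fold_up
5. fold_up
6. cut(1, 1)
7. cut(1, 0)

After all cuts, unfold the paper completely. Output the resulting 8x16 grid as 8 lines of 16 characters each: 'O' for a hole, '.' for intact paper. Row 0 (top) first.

Answer: ................
OOOOOOOOOOOOOOOO
OOOOOOOOOOOOOOOO
................
................
OOOOOOOOOOOOOOOO
OOOOOOOOOOOOOOOO
................

Derivation:
Op 1 fold_right: fold axis v@8; visible region now rows[0,8) x cols[8,16) = 8x8
Op 2 fold_right: fold axis v@12; visible region now rows[0,8) x cols[12,16) = 8x4
Op 3 fold_right: fold axis v@14; visible region now rows[0,8) x cols[14,16) = 8x2
Op 4 fold_up: fold axis h@4; visible region now rows[0,4) x cols[14,16) = 4x2
Op 5 fold_up: fold axis h@2; visible region now rows[0,2) x cols[14,16) = 2x2
Op 6 cut(1, 1): punch at orig (1,15); cuts so far [(1, 15)]; region rows[0,2) x cols[14,16) = 2x2
Op 7 cut(1, 0): punch at orig (1,14); cuts so far [(1, 14), (1, 15)]; region rows[0,2) x cols[14,16) = 2x2
Unfold 1 (reflect across h@2): 4 holes -> [(1, 14), (1, 15), (2, 14), (2, 15)]
Unfold 2 (reflect across h@4): 8 holes -> [(1, 14), (1, 15), (2, 14), (2, 15), (5, 14), (5, 15), (6, 14), (6, 15)]
Unfold 3 (reflect across v@14): 16 holes -> [(1, 12), (1, 13), (1, 14), (1, 15), (2, 12), (2, 13), (2, 14), (2, 15), (5, 12), (5, 13), (5, 14), (5, 15), (6, 12), (6, 13), (6, 14), (6, 15)]
Unfold 4 (reflect across v@12): 32 holes -> [(1, 8), (1, 9), (1, 10), (1, 11), (1, 12), (1, 13), (1, 14), (1, 15), (2, 8), (2, 9), (2, 10), (2, 11), (2, 12), (2, 13), (2, 14), (2, 15), (5, 8), (5, 9), (5, 10), (5, 11), (5, 12), (5, 13), (5, 14), (5, 15), (6, 8), (6, 9), (6, 10), (6, 11), (6, 12), (6, 13), (6, 14), (6, 15)]
Unfold 5 (reflect across v@8): 64 holes -> [(1, 0), (1, 1), (1, 2), (1, 3), (1, 4), (1, 5), (1, 6), (1, 7), (1, 8), (1, 9), (1, 10), (1, 11), (1, 12), (1, 13), (1, 14), (1, 15), (2, 0), (2, 1), (2, 2), (2, 3), (2, 4), (2, 5), (2, 6), (2, 7), (2, 8), (2, 9), (2, 10), (2, 11), (2, 12), (2, 13), (2, 14), (2, 15), (5, 0), (5, 1), (5, 2), (5, 3), (5, 4), (5, 5), (5, 6), (5, 7), (5, 8), (5, 9), (5, 10), (5, 11), (5, 12), (5, 13), (5, 14), (5, 15), (6, 0), (6, 1), (6, 2), (6, 3), (6, 4), (6, 5), (6, 6), (6, 7), (6, 8), (6, 9), (6, 10), (6, 11), (6, 12), (6, 13), (6, 14), (6, 15)]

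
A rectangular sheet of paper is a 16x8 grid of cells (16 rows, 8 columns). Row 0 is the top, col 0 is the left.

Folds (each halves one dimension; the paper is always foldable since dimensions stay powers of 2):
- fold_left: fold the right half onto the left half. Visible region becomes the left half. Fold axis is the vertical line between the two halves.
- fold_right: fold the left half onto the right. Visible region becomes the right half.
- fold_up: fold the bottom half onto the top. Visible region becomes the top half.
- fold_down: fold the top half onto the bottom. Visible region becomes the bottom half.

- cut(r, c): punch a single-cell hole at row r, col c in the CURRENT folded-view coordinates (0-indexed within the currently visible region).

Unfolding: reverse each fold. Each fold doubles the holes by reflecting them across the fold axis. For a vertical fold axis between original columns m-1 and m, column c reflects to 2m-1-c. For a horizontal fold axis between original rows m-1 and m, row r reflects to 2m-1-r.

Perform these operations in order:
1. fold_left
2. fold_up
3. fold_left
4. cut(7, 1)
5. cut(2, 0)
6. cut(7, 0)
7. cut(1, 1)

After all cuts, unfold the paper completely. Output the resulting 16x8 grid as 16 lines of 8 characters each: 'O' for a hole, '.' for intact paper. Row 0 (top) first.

Op 1 fold_left: fold axis v@4; visible region now rows[0,16) x cols[0,4) = 16x4
Op 2 fold_up: fold axis h@8; visible region now rows[0,8) x cols[0,4) = 8x4
Op 3 fold_left: fold axis v@2; visible region now rows[0,8) x cols[0,2) = 8x2
Op 4 cut(7, 1): punch at orig (7,1); cuts so far [(7, 1)]; region rows[0,8) x cols[0,2) = 8x2
Op 5 cut(2, 0): punch at orig (2,0); cuts so far [(2, 0), (7, 1)]; region rows[0,8) x cols[0,2) = 8x2
Op 6 cut(7, 0): punch at orig (7,0); cuts so far [(2, 0), (7, 0), (7, 1)]; region rows[0,8) x cols[0,2) = 8x2
Op 7 cut(1, 1): punch at orig (1,1); cuts so far [(1, 1), (2, 0), (7, 0), (7, 1)]; region rows[0,8) x cols[0,2) = 8x2
Unfold 1 (reflect across v@2): 8 holes -> [(1, 1), (1, 2), (2, 0), (2, 3), (7, 0), (7, 1), (7, 2), (7, 3)]
Unfold 2 (reflect across h@8): 16 holes -> [(1, 1), (1, 2), (2, 0), (2, 3), (7, 0), (7, 1), (7, 2), (7, 3), (8, 0), (8, 1), (8, 2), (8, 3), (13, 0), (13, 3), (14, 1), (14, 2)]
Unfold 3 (reflect across v@4): 32 holes -> [(1, 1), (1, 2), (1, 5), (1, 6), (2, 0), (2, 3), (2, 4), (2, 7), (7, 0), (7, 1), (7, 2), (7, 3), (7, 4), (7, 5), (7, 6), (7, 7), (8, 0), (8, 1), (8, 2), (8, 3), (8, 4), (8, 5), (8, 6), (8, 7), (13, 0), (13, 3), (13, 4), (13, 7), (14, 1), (14, 2), (14, 5), (14, 6)]

Answer: ........
.OO..OO.
O..OO..O
........
........
........
........
OOOOOOOO
OOOOOOOO
........
........
........
........
O..OO..O
.OO..OO.
........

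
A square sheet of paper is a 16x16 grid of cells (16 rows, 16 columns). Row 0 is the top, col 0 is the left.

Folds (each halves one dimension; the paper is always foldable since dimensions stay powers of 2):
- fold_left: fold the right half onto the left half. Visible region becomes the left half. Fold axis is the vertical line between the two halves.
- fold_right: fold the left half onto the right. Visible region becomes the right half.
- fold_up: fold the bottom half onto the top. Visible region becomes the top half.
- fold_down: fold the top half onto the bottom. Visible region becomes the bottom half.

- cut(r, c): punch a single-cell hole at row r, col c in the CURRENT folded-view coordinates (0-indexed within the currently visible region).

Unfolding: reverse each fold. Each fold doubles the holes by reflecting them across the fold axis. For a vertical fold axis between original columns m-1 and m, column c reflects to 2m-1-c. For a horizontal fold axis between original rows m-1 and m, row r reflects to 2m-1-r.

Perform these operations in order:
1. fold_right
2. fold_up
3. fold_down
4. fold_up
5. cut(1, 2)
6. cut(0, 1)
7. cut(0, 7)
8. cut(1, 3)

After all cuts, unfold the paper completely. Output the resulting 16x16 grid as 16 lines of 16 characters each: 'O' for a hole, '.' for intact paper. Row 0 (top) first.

Answer: O.....O..O.....O
....OO....OO....
....OO....OO....
O.....O..O.....O
O.....O..O.....O
....OO....OO....
....OO....OO....
O.....O..O.....O
O.....O..O.....O
....OO....OO....
....OO....OO....
O.....O..O.....O
O.....O..O.....O
....OO....OO....
....OO....OO....
O.....O..O.....O

Derivation:
Op 1 fold_right: fold axis v@8; visible region now rows[0,16) x cols[8,16) = 16x8
Op 2 fold_up: fold axis h@8; visible region now rows[0,8) x cols[8,16) = 8x8
Op 3 fold_down: fold axis h@4; visible region now rows[4,8) x cols[8,16) = 4x8
Op 4 fold_up: fold axis h@6; visible region now rows[4,6) x cols[8,16) = 2x8
Op 5 cut(1, 2): punch at orig (5,10); cuts so far [(5, 10)]; region rows[4,6) x cols[8,16) = 2x8
Op 6 cut(0, 1): punch at orig (4,9); cuts so far [(4, 9), (5, 10)]; region rows[4,6) x cols[8,16) = 2x8
Op 7 cut(0, 7): punch at orig (4,15); cuts so far [(4, 9), (4, 15), (5, 10)]; region rows[4,6) x cols[8,16) = 2x8
Op 8 cut(1, 3): punch at orig (5,11); cuts so far [(4, 9), (4, 15), (5, 10), (5, 11)]; region rows[4,6) x cols[8,16) = 2x8
Unfold 1 (reflect across h@6): 8 holes -> [(4, 9), (4, 15), (5, 10), (5, 11), (6, 10), (6, 11), (7, 9), (7, 15)]
Unfold 2 (reflect across h@4): 16 holes -> [(0, 9), (0, 15), (1, 10), (1, 11), (2, 10), (2, 11), (3, 9), (3, 15), (4, 9), (4, 15), (5, 10), (5, 11), (6, 10), (6, 11), (7, 9), (7, 15)]
Unfold 3 (reflect across h@8): 32 holes -> [(0, 9), (0, 15), (1, 10), (1, 11), (2, 10), (2, 11), (3, 9), (3, 15), (4, 9), (4, 15), (5, 10), (5, 11), (6, 10), (6, 11), (7, 9), (7, 15), (8, 9), (8, 15), (9, 10), (9, 11), (10, 10), (10, 11), (11, 9), (11, 15), (12, 9), (12, 15), (13, 10), (13, 11), (14, 10), (14, 11), (15, 9), (15, 15)]
Unfold 4 (reflect across v@8): 64 holes -> [(0, 0), (0, 6), (0, 9), (0, 15), (1, 4), (1, 5), (1, 10), (1, 11), (2, 4), (2, 5), (2, 10), (2, 11), (3, 0), (3, 6), (3, 9), (3, 15), (4, 0), (4, 6), (4, 9), (4, 15), (5, 4), (5, 5), (5, 10), (5, 11), (6, 4), (6, 5), (6, 10), (6, 11), (7, 0), (7, 6), (7, 9), (7, 15), (8, 0), (8, 6), (8, 9), (8, 15), (9, 4), (9, 5), (9, 10), (9, 11), (10, 4), (10, 5), (10, 10), (10, 11), (11, 0), (11, 6), (11, 9), (11, 15), (12, 0), (12, 6), (12, 9), (12, 15), (13, 4), (13, 5), (13, 10), (13, 11), (14, 4), (14, 5), (14, 10), (14, 11), (15, 0), (15, 6), (15, 9), (15, 15)]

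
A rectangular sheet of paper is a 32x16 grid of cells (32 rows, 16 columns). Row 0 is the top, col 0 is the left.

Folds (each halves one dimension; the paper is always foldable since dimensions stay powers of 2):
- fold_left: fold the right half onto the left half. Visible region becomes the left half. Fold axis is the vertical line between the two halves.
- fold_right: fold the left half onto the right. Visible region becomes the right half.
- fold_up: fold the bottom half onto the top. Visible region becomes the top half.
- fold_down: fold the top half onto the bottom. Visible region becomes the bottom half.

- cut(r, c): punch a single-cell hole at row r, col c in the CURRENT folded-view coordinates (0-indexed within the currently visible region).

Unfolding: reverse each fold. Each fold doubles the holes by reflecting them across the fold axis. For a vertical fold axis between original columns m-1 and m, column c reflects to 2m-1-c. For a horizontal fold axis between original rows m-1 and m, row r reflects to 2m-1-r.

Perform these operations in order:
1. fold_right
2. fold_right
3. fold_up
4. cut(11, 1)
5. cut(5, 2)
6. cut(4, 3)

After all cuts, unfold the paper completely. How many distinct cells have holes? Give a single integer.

Answer: 24

Derivation:
Op 1 fold_right: fold axis v@8; visible region now rows[0,32) x cols[8,16) = 32x8
Op 2 fold_right: fold axis v@12; visible region now rows[0,32) x cols[12,16) = 32x4
Op 3 fold_up: fold axis h@16; visible region now rows[0,16) x cols[12,16) = 16x4
Op 4 cut(11, 1): punch at orig (11,13); cuts so far [(11, 13)]; region rows[0,16) x cols[12,16) = 16x4
Op 5 cut(5, 2): punch at orig (5,14); cuts so far [(5, 14), (11, 13)]; region rows[0,16) x cols[12,16) = 16x4
Op 6 cut(4, 3): punch at orig (4,15); cuts so far [(4, 15), (5, 14), (11, 13)]; region rows[0,16) x cols[12,16) = 16x4
Unfold 1 (reflect across h@16): 6 holes -> [(4, 15), (5, 14), (11, 13), (20, 13), (26, 14), (27, 15)]
Unfold 2 (reflect across v@12): 12 holes -> [(4, 8), (4, 15), (5, 9), (5, 14), (11, 10), (11, 13), (20, 10), (20, 13), (26, 9), (26, 14), (27, 8), (27, 15)]
Unfold 3 (reflect across v@8): 24 holes -> [(4, 0), (4, 7), (4, 8), (4, 15), (5, 1), (5, 6), (5, 9), (5, 14), (11, 2), (11, 5), (11, 10), (11, 13), (20, 2), (20, 5), (20, 10), (20, 13), (26, 1), (26, 6), (26, 9), (26, 14), (27, 0), (27, 7), (27, 8), (27, 15)]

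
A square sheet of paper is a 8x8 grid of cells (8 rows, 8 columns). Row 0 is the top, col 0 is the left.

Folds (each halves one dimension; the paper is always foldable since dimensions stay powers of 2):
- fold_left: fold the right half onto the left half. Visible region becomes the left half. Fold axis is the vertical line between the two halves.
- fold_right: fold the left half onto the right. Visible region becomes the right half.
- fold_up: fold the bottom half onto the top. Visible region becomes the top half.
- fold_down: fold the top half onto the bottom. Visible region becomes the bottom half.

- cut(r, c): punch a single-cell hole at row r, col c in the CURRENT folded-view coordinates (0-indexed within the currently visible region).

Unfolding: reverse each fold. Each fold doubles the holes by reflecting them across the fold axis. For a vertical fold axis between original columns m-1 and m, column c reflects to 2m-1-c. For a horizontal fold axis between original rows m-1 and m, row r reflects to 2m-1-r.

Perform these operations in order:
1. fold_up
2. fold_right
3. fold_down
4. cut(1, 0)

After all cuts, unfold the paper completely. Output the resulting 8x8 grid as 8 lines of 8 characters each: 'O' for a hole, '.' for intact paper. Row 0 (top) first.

Op 1 fold_up: fold axis h@4; visible region now rows[0,4) x cols[0,8) = 4x8
Op 2 fold_right: fold axis v@4; visible region now rows[0,4) x cols[4,8) = 4x4
Op 3 fold_down: fold axis h@2; visible region now rows[2,4) x cols[4,8) = 2x4
Op 4 cut(1, 0): punch at orig (3,4); cuts so far [(3, 4)]; region rows[2,4) x cols[4,8) = 2x4
Unfold 1 (reflect across h@2): 2 holes -> [(0, 4), (3, 4)]
Unfold 2 (reflect across v@4): 4 holes -> [(0, 3), (0, 4), (3, 3), (3, 4)]
Unfold 3 (reflect across h@4): 8 holes -> [(0, 3), (0, 4), (3, 3), (3, 4), (4, 3), (4, 4), (7, 3), (7, 4)]

Answer: ...OO...
........
........
...OO...
...OO...
........
........
...OO...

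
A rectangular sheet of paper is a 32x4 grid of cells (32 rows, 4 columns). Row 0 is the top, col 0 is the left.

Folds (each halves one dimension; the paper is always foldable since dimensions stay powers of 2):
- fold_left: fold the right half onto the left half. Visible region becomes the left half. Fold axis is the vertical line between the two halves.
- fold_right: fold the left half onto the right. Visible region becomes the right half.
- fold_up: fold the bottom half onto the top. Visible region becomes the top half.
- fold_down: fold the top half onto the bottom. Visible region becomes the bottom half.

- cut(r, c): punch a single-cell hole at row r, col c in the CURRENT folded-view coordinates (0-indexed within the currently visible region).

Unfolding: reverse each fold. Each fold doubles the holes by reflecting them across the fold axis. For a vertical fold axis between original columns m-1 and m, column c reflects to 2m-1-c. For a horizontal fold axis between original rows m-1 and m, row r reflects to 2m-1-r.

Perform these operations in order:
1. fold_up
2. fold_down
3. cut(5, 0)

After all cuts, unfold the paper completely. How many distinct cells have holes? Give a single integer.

Op 1 fold_up: fold axis h@16; visible region now rows[0,16) x cols[0,4) = 16x4
Op 2 fold_down: fold axis h@8; visible region now rows[8,16) x cols[0,4) = 8x4
Op 3 cut(5, 0): punch at orig (13,0); cuts so far [(13, 0)]; region rows[8,16) x cols[0,4) = 8x4
Unfold 1 (reflect across h@8): 2 holes -> [(2, 0), (13, 0)]
Unfold 2 (reflect across h@16): 4 holes -> [(2, 0), (13, 0), (18, 0), (29, 0)]

Answer: 4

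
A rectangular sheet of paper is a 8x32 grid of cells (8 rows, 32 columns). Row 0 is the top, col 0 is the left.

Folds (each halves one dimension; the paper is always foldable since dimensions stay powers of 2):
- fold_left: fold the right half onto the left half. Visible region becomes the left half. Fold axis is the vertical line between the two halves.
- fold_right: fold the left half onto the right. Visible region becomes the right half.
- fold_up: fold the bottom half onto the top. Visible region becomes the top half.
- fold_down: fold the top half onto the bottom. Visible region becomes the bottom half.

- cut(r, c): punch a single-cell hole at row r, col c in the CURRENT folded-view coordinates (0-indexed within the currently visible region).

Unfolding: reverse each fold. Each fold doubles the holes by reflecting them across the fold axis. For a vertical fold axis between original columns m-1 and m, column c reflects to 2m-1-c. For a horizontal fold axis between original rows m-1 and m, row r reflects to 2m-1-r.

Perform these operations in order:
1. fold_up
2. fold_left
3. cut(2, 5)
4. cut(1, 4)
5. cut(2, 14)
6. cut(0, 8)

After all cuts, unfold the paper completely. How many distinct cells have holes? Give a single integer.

Answer: 16

Derivation:
Op 1 fold_up: fold axis h@4; visible region now rows[0,4) x cols[0,32) = 4x32
Op 2 fold_left: fold axis v@16; visible region now rows[0,4) x cols[0,16) = 4x16
Op 3 cut(2, 5): punch at orig (2,5); cuts so far [(2, 5)]; region rows[0,4) x cols[0,16) = 4x16
Op 4 cut(1, 4): punch at orig (1,4); cuts so far [(1, 4), (2, 5)]; region rows[0,4) x cols[0,16) = 4x16
Op 5 cut(2, 14): punch at orig (2,14); cuts so far [(1, 4), (2, 5), (2, 14)]; region rows[0,4) x cols[0,16) = 4x16
Op 6 cut(0, 8): punch at orig (0,8); cuts so far [(0, 8), (1, 4), (2, 5), (2, 14)]; region rows[0,4) x cols[0,16) = 4x16
Unfold 1 (reflect across v@16): 8 holes -> [(0, 8), (0, 23), (1, 4), (1, 27), (2, 5), (2, 14), (2, 17), (2, 26)]
Unfold 2 (reflect across h@4): 16 holes -> [(0, 8), (0, 23), (1, 4), (1, 27), (2, 5), (2, 14), (2, 17), (2, 26), (5, 5), (5, 14), (5, 17), (5, 26), (6, 4), (6, 27), (7, 8), (7, 23)]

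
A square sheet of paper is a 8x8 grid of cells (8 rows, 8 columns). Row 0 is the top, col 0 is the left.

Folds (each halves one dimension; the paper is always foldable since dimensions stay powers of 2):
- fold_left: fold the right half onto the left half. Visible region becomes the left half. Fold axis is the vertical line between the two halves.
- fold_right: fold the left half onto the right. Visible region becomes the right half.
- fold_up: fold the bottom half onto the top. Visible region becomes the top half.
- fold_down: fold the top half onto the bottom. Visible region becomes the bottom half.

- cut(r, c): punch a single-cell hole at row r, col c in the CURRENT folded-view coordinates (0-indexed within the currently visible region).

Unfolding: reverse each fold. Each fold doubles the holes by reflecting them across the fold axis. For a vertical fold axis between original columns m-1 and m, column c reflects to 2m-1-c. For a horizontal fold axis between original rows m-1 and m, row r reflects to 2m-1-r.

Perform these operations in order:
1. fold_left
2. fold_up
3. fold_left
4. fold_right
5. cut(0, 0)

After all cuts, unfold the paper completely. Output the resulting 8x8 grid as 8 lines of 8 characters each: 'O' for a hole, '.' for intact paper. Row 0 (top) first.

Op 1 fold_left: fold axis v@4; visible region now rows[0,8) x cols[0,4) = 8x4
Op 2 fold_up: fold axis h@4; visible region now rows[0,4) x cols[0,4) = 4x4
Op 3 fold_left: fold axis v@2; visible region now rows[0,4) x cols[0,2) = 4x2
Op 4 fold_right: fold axis v@1; visible region now rows[0,4) x cols[1,2) = 4x1
Op 5 cut(0, 0): punch at orig (0,1); cuts so far [(0, 1)]; region rows[0,4) x cols[1,2) = 4x1
Unfold 1 (reflect across v@1): 2 holes -> [(0, 0), (0, 1)]
Unfold 2 (reflect across v@2): 4 holes -> [(0, 0), (0, 1), (0, 2), (0, 3)]
Unfold 3 (reflect across h@4): 8 holes -> [(0, 0), (0, 1), (0, 2), (0, 3), (7, 0), (7, 1), (7, 2), (7, 3)]
Unfold 4 (reflect across v@4): 16 holes -> [(0, 0), (0, 1), (0, 2), (0, 3), (0, 4), (0, 5), (0, 6), (0, 7), (7, 0), (7, 1), (7, 2), (7, 3), (7, 4), (7, 5), (7, 6), (7, 7)]

Answer: OOOOOOOO
........
........
........
........
........
........
OOOOOOOO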